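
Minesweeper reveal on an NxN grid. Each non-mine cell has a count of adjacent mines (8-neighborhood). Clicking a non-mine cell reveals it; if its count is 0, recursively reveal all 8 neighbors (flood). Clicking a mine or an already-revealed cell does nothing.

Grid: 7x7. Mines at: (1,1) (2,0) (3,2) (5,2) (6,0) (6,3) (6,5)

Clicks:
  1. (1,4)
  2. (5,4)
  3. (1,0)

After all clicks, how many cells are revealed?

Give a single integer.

Answer: 28

Derivation:
Click 1 (1,4) count=0: revealed 27 new [(0,2) (0,3) (0,4) (0,5) (0,6) (1,2) (1,3) (1,4) (1,5) (1,6) (2,2) (2,3) (2,4) (2,5) (2,6) (3,3) (3,4) (3,5) (3,6) (4,3) (4,4) (4,5) (4,6) (5,3) (5,4) (5,5) (5,6)] -> total=27
Click 2 (5,4) count=2: revealed 0 new [(none)] -> total=27
Click 3 (1,0) count=2: revealed 1 new [(1,0)] -> total=28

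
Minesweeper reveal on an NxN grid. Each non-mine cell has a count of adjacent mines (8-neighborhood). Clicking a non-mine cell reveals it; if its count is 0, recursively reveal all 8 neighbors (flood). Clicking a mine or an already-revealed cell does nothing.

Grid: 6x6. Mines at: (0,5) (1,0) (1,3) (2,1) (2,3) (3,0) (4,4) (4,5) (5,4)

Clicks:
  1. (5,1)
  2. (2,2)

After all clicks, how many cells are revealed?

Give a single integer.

Click 1 (5,1) count=0: revealed 11 new [(3,1) (3,2) (3,3) (4,0) (4,1) (4,2) (4,3) (5,0) (5,1) (5,2) (5,3)] -> total=11
Click 2 (2,2) count=3: revealed 1 new [(2,2)] -> total=12

Answer: 12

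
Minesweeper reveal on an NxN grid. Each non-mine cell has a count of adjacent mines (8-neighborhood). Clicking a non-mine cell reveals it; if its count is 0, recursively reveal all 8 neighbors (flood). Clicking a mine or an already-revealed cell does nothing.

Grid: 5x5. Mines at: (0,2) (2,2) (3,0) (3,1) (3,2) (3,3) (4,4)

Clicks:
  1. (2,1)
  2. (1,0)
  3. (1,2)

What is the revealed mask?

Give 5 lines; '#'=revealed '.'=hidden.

Click 1 (2,1) count=4: revealed 1 new [(2,1)] -> total=1
Click 2 (1,0) count=0: revealed 5 new [(0,0) (0,1) (1,0) (1,1) (2,0)] -> total=6
Click 3 (1,2) count=2: revealed 1 new [(1,2)] -> total=7

Answer: ##...
###..
##...
.....
.....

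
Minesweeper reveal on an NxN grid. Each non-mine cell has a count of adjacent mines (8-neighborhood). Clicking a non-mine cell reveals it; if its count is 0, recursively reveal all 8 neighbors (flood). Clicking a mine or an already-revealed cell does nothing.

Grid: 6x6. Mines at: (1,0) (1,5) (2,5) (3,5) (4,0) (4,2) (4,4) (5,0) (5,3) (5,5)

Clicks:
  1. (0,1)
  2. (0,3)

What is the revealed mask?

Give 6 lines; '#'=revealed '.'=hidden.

Click 1 (0,1) count=1: revealed 1 new [(0,1)] -> total=1
Click 2 (0,3) count=0: revealed 15 new [(0,2) (0,3) (0,4) (1,1) (1,2) (1,3) (1,4) (2,1) (2,2) (2,3) (2,4) (3,1) (3,2) (3,3) (3,4)] -> total=16

Answer: .####.
.####.
.####.
.####.
......
......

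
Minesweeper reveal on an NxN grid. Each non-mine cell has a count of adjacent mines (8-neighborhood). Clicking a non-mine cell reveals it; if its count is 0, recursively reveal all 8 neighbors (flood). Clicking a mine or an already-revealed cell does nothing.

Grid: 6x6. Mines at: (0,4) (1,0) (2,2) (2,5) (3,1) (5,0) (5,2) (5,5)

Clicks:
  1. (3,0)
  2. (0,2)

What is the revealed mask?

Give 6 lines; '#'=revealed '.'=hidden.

Answer: .###..
.###..
......
#.....
......
......

Derivation:
Click 1 (3,0) count=1: revealed 1 new [(3,0)] -> total=1
Click 2 (0,2) count=0: revealed 6 new [(0,1) (0,2) (0,3) (1,1) (1,2) (1,3)] -> total=7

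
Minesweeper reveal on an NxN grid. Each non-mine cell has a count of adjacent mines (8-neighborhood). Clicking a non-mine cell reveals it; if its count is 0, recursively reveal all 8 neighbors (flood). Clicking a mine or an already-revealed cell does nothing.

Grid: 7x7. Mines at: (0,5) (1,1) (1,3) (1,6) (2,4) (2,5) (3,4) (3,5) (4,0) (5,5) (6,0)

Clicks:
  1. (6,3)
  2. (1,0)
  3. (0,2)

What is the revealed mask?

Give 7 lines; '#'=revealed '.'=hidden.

Click 1 (6,3) count=0: revealed 18 new [(2,1) (2,2) (2,3) (3,1) (3,2) (3,3) (4,1) (4,2) (4,3) (4,4) (5,1) (5,2) (5,3) (5,4) (6,1) (6,2) (6,3) (6,4)] -> total=18
Click 2 (1,0) count=1: revealed 1 new [(1,0)] -> total=19
Click 3 (0,2) count=2: revealed 1 new [(0,2)] -> total=20

Answer: ..#....
#......
.###...
.###...
.####..
.####..
.####..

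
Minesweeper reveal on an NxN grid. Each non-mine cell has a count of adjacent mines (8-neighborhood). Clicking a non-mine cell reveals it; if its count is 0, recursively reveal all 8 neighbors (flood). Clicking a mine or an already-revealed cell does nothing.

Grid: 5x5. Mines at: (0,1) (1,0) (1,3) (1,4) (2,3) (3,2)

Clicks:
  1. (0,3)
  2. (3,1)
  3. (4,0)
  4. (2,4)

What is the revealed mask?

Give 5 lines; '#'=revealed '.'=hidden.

Click 1 (0,3) count=2: revealed 1 new [(0,3)] -> total=1
Click 2 (3,1) count=1: revealed 1 new [(3,1)] -> total=2
Click 3 (4,0) count=0: revealed 5 new [(2,0) (2,1) (3,0) (4,0) (4,1)] -> total=7
Click 4 (2,4) count=3: revealed 1 new [(2,4)] -> total=8

Answer: ...#.
.....
##..#
##...
##...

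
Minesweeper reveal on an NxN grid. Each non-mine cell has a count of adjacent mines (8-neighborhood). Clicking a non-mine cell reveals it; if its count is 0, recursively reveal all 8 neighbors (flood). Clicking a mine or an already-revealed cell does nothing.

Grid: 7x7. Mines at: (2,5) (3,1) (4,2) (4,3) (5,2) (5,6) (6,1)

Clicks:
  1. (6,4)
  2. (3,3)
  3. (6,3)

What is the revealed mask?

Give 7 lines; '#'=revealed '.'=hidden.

Click 1 (6,4) count=0: revealed 6 new [(5,3) (5,4) (5,5) (6,3) (6,4) (6,5)] -> total=6
Click 2 (3,3) count=2: revealed 1 new [(3,3)] -> total=7
Click 3 (6,3) count=1: revealed 0 new [(none)] -> total=7

Answer: .......
.......
.......
...#...
.......
...###.
...###.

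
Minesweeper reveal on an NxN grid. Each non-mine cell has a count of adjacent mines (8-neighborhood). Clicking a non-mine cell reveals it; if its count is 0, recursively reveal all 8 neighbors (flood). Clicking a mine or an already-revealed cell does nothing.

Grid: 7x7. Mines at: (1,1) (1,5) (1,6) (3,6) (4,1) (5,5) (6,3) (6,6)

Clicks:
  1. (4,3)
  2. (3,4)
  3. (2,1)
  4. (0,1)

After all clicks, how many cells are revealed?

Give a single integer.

Click 1 (4,3) count=0: revealed 21 new [(0,2) (0,3) (0,4) (1,2) (1,3) (1,4) (2,2) (2,3) (2,4) (2,5) (3,2) (3,3) (3,4) (3,5) (4,2) (4,3) (4,4) (4,5) (5,2) (5,3) (5,4)] -> total=21
Click 2 (3,4) count=0: revealed 0 new [(none)] -> total=21
Click 3 (2,1) count=1: revealed 1 new [(2,1)] -> total=22
Click 4 (0,1) count=1: revealed 1 new [(0,1)] -> total=23

Answer: 23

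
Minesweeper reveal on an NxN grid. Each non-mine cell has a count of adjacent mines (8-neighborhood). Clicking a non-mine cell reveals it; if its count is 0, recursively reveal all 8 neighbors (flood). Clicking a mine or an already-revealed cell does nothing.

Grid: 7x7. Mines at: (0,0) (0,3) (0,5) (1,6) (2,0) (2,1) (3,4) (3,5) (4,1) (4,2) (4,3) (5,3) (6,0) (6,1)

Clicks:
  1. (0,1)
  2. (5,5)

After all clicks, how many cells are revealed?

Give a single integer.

Answer: 10

Derivation:
Click 1 (0,1) count=1: revealed 1 new [(0,1)] -> total=1
Click 2 (5,5) count=0: revealed 9 new [(4,4) (4,5) (4,6) (5,4) (5,5) (5,6) (6,4) (6,5) (6,6)] -> total=10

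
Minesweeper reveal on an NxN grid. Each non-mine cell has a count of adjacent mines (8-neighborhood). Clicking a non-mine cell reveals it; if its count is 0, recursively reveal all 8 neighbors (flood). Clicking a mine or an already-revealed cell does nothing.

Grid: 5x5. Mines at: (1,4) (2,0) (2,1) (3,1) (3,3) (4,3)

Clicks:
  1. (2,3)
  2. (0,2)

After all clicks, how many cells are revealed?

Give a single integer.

Click 1 (2,3) count=2: revealed 1 new [(2,3)] -> total=1
Click 2 (0,2) count=0: revealed 8 new [(0,0) (0,1) (0,2) (0,3) (1,0) (1,1) (1,2) (1,3)] -> total=9

Answer: 9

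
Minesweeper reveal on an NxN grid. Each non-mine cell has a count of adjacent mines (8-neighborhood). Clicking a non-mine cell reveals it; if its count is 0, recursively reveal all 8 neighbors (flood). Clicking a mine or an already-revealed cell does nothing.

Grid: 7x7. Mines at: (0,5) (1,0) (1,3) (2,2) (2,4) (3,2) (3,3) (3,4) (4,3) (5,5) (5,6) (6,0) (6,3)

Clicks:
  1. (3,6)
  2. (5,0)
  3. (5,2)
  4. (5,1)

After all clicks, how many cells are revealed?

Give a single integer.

Click 1 (3,6) count=0: revealed 8 new [(1,5) (1,6) (2,5) (2,6) (3,5) (3,6) (4,5) (4,6)] -> total=8
Click 2 (5,0) count=1: revealed 1 new [(5,0)] -> total=9
Click 3 (5,2) count=2: revealed 1 new [(5,2)] -> total=10
Click 4 (5,1) count=1: revealed 1 new [(5,1)] -> total=11

Answer: 11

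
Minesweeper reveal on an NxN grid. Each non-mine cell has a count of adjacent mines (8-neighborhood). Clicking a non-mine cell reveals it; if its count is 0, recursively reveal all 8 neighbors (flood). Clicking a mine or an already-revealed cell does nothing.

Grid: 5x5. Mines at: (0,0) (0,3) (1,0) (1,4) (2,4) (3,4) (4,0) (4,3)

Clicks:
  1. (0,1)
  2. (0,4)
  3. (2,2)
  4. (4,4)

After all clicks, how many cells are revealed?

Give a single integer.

Answer: 12

Derivation:
Click 1 (0,1) count=2: revealed 1 new [(0,1)] -> total=1
Click 2 (0,4) count=2: revealed 1 new [(0,4)] -> total=2
Click 3 (2,2) count=0: revealed 9 new [(1,1) (1,2) (1,3) (2,1) (2,2) (2,3) (3,1) (3,2) (3,3)] -> total=11
Click 4 (4,4) count=2: revealed 1 new [(4,4)] -> total=12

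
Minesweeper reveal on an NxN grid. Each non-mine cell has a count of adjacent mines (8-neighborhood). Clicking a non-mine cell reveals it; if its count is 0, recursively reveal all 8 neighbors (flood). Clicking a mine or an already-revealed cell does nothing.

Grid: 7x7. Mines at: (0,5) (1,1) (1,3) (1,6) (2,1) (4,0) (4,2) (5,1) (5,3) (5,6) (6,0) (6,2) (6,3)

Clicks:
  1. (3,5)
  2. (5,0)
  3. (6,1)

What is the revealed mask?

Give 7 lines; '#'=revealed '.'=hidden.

Answer: .......
.......
...####
...####
...####
#......
.#.....

Derivation:
Click 1 (3,5) count=0: revealed 12 new [(2,3) (2,4) (2,5) (2,6) (3,3) (3,4) (3,5) (3,6) (4,3) (4,4) (4,5) (4,6)] -> total=12
Click 2 (5,0) count=3: revealed 1 new [(5,0)] -> total=13
Click 3 (6,1) count=3: revealed 1 new [(6,1)] -> total=14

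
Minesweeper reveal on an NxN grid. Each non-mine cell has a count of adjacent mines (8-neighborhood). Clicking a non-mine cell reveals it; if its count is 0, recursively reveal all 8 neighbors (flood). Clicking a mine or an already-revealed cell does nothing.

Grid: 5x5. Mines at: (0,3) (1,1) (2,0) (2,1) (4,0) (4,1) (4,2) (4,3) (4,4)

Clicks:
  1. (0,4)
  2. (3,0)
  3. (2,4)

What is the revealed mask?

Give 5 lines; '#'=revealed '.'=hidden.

Answer: ....#
..###
..###
#.###
.....

Derivation:
Click 1 (0,4) count=1: revealed 1 new [(0,4)] -> total=1
Click 2 (3,0) count=4: revealed 1 new [(3,0)] -> total=2
Click 3 (2,4) count=0: revealed 9 new [(1,2) (1,3) (1,4) (2,2) (2,3) (2,4) (3,2) (3,3) (3,4)] -> total=11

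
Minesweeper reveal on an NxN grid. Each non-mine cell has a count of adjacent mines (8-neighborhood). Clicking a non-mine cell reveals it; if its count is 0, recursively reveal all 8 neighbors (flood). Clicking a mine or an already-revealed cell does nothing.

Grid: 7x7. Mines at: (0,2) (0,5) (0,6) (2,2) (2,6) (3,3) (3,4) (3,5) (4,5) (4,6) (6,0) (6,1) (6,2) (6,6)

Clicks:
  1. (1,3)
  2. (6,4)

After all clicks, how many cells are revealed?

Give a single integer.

Click 1 (1,3) count=2: revealed 1 new [(1,3)] -> total=1
Click 2 (6,4) count=0: revealed 6 new [(5,3) (5,4) (5,5) (6,3) (6,4) (6,5)] -> total=7

Answer: 7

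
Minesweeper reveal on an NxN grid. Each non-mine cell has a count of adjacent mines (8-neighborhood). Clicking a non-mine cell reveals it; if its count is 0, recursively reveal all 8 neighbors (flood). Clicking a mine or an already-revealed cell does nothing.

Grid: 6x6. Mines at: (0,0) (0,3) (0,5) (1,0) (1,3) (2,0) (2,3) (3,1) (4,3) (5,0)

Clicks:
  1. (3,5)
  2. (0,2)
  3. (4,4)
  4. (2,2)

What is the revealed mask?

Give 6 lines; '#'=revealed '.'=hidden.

Click 1 (3,5) count=0: revealed 10 new [(1,4) (1,5) (2,4) (2,5) (3,4) (3,5) (4,4) (4,5) (5,4) (5,5)] -> total=10
Click 2 (0,2) count=2: revealed 1 new [(0,2)] -> total=11
Click 3 (4,4) count=1: revealed 0 new [(none)] -> total=11
Click 4 (2,2) count=3: revealed 1 new [(2,2)] -> total=12

Answer: ..#...
....##
..#.##
....##
....##
....##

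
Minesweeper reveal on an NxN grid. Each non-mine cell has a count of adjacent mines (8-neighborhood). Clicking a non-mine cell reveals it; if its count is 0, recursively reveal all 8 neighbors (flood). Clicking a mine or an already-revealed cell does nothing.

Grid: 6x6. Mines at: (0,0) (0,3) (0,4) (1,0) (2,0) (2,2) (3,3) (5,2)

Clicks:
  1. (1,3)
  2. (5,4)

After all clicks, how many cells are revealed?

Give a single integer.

Click 1 (1,3) count=3: revealed 1 new [(1,3)] -> total=1
Click 2 (5,4) count=0: revealed 12 new [(1,4) (1,5) (2,4) (2,5) (3,4) (3,5) (4,3) (4,4) (4,5) (5,3) (5,4) (5,5)] -> total=13

Answer: 13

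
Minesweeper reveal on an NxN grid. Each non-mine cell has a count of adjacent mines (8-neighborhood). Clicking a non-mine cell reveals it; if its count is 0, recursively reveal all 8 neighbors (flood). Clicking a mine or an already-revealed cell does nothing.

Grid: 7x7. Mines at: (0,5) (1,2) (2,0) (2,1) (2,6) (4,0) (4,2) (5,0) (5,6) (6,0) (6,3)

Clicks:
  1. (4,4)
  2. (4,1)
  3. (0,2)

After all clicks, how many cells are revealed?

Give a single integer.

Answer: 17

Derivation:
Click 1 (4,4) count=0: revealed 15 new [(1,3) (1,4) (1,5) (2,3) (2,4) (2,5) (3,3) (3,4) (3,5) (4,3) (4,4) (4,5) (5,3) (5,4) (5,5)] -> total=15
Click 2 (4,1) count=3: revealed 1 new [(4,1)] -> total=16
Click 3 (0,2) count=1: revealed 1 new [(0,2)] -> total=17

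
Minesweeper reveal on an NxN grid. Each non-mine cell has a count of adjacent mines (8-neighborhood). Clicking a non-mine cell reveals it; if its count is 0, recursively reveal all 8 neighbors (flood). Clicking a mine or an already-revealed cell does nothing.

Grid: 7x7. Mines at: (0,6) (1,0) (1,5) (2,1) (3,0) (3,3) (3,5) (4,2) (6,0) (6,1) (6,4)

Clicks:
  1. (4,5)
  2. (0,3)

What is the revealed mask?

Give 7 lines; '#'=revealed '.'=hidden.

Answer: .####..
.####..
..###..
.......
.....#.
.......
.......

Derivation:
Click 1 (4,5) count=1: revealed 1 new [(4,5)] -> total=1
Click 2 (0,3) count=0: revealed 11 new [(0,1) (0,2) (0,3) (0,4) (1,1) (1,2) (1,3) (1,4) (2,2) (2,3) (2,4)] -> total=12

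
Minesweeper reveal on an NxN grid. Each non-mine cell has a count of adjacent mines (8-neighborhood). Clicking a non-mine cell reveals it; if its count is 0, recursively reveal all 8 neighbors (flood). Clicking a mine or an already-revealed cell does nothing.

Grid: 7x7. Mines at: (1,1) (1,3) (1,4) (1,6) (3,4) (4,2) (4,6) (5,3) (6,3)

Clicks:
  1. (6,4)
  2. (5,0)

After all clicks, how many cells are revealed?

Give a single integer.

Click 1 (6,4) count=2: revealed 1 new [(6,4)] -> total=1
Click 2 (5,0) count=0: revealed 12 new [(2,0) (2,1) (3,0) (3,1) (4,0) (4,1) (5,0) (5,1) (5,2) (6,0) (6,1) (6,2)] -> total=13

Answer: 13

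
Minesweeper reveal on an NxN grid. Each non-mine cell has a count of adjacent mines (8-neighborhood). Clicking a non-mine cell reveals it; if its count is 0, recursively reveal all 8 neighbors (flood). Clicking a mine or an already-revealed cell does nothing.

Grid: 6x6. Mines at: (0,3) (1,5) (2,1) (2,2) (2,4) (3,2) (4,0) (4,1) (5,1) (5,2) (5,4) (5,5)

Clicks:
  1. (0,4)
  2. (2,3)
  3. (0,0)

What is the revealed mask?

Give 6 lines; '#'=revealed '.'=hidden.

Answer: ###.#.
###...
...#..
......
......
......

Derivation:
Click 1 (0,4) count=2: revealed 1 new [(0,4)] -> total=1
Click 2 (2,3) count=3: revealed 1 new [(2,3)] -> total=2
Click 3 (0,0) count=0: revealed 6 new [(0,0) (0,1) (0,2) (1,0) (1,1) (1,2)] -> total=8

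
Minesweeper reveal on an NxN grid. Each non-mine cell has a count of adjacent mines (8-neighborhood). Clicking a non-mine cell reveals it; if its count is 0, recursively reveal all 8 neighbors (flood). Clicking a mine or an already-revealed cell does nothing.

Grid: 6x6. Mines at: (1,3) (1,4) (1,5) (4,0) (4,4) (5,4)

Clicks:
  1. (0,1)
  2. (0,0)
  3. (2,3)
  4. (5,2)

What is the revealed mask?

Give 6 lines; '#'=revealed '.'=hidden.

Click 1 (0,1) count=0: revealed 20 new [(0,0) (0,1) (0,2) (1,0) (1,1) (1,2) (2,0) (2,1) (2,2) (2,3) (3,0) (3,1) (3,2) (3,3) (4,1) (4,2) (4,3) (5,1) (5,2) (5,3)] -> total=20
Click 2 (0,0) count=0: revealed 0 new [(none)] -> total=20
Click 3 (2,3) count=2: revealed 0 new [(none)] -> total=20
Click 4 (5,2) count=0: revealed 0 new [(none)] -> total=20

Answer: ###...
###...
####..
####..
.###..
.###..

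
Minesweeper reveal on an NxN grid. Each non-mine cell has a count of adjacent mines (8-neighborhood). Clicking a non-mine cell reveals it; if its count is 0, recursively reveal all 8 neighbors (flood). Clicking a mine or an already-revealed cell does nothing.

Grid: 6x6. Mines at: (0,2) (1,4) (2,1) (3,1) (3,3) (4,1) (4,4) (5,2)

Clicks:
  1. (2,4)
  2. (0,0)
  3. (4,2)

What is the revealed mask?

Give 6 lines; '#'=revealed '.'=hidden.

Click 1 (2,4) count=2: revealed 1 new [(2,4)] -> total=1
Click 2 (0,0) count=0: revealed 4 new [(0,0) (0,1) (1,0) (1,1)] -> total=5
Click 3 (4,2) count=4: revealed 1 new [(4,2)] -> total=6

Answer: ##....
##....
....#.
......
..#...
......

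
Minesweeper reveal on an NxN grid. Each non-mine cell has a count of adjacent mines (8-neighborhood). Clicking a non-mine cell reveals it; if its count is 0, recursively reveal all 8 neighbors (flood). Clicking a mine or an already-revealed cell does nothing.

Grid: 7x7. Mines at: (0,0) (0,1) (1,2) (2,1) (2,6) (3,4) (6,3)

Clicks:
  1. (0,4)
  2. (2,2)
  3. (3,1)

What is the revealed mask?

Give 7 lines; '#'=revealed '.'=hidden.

Click 1 (0,4) count=0: revealed 11 new [(0,3) (0,4) (0,5) (0,6) (1,3) (1,4) (1,5) (1,6) (2,3) (2,4) (2,5)] -> total=11
Click 2 (2,2) count=2: revealed 1 new [(2,2)] -> total=12
Click 3 (3,1) count=1: revealed 1 new [(3,1)] -> total=13

Answer: ...####
...####
..####.
.#.....
.......
.......
.......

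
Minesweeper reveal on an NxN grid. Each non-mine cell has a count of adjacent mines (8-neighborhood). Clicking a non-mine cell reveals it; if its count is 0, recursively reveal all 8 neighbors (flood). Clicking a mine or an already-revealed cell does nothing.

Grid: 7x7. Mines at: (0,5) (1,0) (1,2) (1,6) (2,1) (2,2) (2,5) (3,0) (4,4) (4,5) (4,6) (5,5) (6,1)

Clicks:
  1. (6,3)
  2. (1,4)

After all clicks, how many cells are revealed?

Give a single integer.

Click 1 (6,3) count=0: revealed 6 new [(5,2) (5,3) (5,4) (6,2) (6,3) (6,4)] -> total=6
Click 2 (1,4) count=2: revealed 1 new [(1,4)] -> total=7

Answer: 7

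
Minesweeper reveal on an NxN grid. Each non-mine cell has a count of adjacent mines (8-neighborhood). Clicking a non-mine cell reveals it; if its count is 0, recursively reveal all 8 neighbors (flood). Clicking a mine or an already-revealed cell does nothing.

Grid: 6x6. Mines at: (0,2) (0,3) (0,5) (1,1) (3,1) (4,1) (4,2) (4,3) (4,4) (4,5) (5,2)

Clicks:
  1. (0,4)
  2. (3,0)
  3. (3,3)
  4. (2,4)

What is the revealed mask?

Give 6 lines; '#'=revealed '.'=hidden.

Click 1 (0,4) count=2: revealed 1 new [(0,4)] -> total=1
Click 2 (3,0) count=2: revealed 1 new [(3,0)] -> total=2
Click 3 (3,3) count=3: revealed 1 new [(3,3)] -> total=3
Click 4 (2,4) count=0: revealed 11 new [(1,2) (1,3) (1,4) (1,5) (2,2) (2,3) (2,4) (2,5) (3,2) (3,4) (3,5)] -> total=14

Answer: ....#.
..####
..####
#.####
......
......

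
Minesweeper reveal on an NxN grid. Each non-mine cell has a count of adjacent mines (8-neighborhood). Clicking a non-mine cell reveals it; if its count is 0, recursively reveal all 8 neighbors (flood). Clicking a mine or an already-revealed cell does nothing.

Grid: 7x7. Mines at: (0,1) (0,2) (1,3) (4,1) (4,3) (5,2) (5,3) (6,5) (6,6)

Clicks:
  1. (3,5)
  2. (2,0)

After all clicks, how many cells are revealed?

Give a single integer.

Click 1 (3,5) count=0: revealed 18 new [(0,4) (0,5) (0,6) (1,4) (1,5) (1,6) (2,4) (2,5) (2,6) (3,4) (3,5) (3,6) (4,4) (4,5) (4,6) (5,4) (5,5) (5,6)] -> total=18
Click 2 (2,0) count=0: revealed 9 new [(1,0) (1,1) (1,2) (2,0) (2,1) (2,2) (3,0) (3,1) (3,2)] -> total=27

Answer: 27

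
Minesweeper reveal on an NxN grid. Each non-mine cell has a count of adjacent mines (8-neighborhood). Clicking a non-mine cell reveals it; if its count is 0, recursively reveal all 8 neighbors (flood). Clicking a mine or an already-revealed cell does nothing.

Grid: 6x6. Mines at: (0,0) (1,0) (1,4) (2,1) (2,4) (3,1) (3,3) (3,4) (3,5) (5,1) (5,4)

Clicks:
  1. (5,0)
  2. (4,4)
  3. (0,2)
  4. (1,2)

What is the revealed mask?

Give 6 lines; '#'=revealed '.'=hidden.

Answer: .###..
.###..
......
......
....#.
#.....

Derivation:
Click 1 (5,0) count=1: revealed 1 new [(5,0)] -> total=1
Click 2 (4,4) count=4: revealed 1 new [(4,4)] -> total=2
Click 3 (0,2) count=0: revealed 6 new [(0,1) (0,2) (0,3) (1,1) (1,2) (1,3)] -> total=8
Click 4 (1,2) count=1: revealed 0 new [(none)] -> total=8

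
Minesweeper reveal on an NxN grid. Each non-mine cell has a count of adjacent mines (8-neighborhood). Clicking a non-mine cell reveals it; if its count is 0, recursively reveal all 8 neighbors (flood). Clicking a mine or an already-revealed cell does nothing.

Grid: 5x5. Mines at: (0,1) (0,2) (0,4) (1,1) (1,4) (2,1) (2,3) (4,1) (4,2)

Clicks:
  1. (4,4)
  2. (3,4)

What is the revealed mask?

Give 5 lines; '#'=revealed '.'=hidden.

Click 1 (4,4) count=0: revealed 4 new [(3,3) (3,4) (4,3) (4,4)] -> total=4
Click 2 (3,4) count=1: revealed 0 new [(none)] -> total=4

Answer: .....
.....
.....
...##
...##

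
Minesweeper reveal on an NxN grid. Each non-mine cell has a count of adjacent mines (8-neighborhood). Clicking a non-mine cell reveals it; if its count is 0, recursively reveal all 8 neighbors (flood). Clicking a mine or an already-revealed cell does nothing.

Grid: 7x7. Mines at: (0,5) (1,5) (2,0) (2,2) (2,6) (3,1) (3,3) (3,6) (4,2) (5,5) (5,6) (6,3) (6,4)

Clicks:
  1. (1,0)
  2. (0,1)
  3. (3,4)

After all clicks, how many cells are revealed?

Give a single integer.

Answer: 11

Derivation:
Click 1 (1,0) count=1: revealed 1 new [(1,0)] -> total=1
Click 2 (0,1) count=0: revealed 9 new [(0,0) (0,1) (0,2) (0,3) (0,4) (1,1) (1,2) (1,3) (1,4)] -> total=10
Click 3 (3,4) count=1: revealed 1 new [(3,4)] -> total=11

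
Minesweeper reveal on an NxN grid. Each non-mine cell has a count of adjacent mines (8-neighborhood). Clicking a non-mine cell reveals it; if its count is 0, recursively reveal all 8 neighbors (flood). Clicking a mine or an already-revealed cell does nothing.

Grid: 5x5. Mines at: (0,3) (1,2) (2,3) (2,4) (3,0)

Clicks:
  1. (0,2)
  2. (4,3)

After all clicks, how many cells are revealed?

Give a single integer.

Answer: 9

Derivation:
Click 1 (0,2) count=2: revealed 1 new [(0,2)] -> total=1
Click 2 (4,3) count=0: revealed 8 new [(3,1) (3,2) (3,3) (3,4) (4,1) (4,2) (4,3) (4,4)] -> total=9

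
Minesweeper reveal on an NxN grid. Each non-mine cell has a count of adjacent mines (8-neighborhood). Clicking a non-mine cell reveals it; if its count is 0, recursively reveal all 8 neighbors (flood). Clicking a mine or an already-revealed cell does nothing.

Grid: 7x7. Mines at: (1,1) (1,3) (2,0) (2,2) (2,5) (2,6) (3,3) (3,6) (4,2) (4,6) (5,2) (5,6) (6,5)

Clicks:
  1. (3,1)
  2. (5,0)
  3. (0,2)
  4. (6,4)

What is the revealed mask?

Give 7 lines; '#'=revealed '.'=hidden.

Answer: ..#....
.......
.......
##.....
##.....
##.....
##..#..

Derivation:
Click 1 (3,1) count=3: revealed 1 new [(3,1)] -> total=1
Click 2 (5,0) count=0: revealed 7 new [(3,0) (4,0) (4,1) (5,0) (5,1) (6,0) (6,1)] -> total=8
Click 3 (0,2) count=2: revealed 1 new [(0,2)] -> total=9
Click 4 (6,4) count=1: revealed 1 new [(6,4)] -> total=10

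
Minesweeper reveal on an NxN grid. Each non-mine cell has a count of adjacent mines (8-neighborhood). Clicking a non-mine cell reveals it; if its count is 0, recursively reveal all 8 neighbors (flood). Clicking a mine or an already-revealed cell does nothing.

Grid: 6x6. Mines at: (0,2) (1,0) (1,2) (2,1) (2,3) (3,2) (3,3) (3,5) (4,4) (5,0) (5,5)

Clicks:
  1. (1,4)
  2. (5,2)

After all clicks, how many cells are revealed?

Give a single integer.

Answer: 7

Derivation:
Click 1 (1,4) count=1: revealed 1 new [(1,4)] -> total=1
Click 2 (5,2) count=0: revealed 6 new [(4,1) (4,2) (4,3) (5,1) (5,2) (5,3)] -> total=7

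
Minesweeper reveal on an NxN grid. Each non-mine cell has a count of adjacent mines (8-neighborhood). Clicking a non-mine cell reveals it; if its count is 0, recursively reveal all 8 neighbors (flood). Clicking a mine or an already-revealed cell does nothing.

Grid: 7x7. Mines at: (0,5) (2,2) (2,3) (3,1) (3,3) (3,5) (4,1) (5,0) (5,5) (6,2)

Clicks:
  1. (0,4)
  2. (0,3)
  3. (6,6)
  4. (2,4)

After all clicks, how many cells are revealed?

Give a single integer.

Answer: 14

Derivation:
Click 1 (0,4) count=1: revealed 1 new [(0,4)] -> total=1
Click 2 (0,3) count=0: revealed 11 new [(0,0) (0,1) (0,2) (0,3) (1,0) (1,1) (1,2) (1,3) (1,4) (2,0) (2,1)] -> total=12
Click 3 (6,6) count=1: revealed 1 new [(6,6)] -> total=13
Click 4 (2,4) count=3: revealed 1 new [(2,4)] -> total=14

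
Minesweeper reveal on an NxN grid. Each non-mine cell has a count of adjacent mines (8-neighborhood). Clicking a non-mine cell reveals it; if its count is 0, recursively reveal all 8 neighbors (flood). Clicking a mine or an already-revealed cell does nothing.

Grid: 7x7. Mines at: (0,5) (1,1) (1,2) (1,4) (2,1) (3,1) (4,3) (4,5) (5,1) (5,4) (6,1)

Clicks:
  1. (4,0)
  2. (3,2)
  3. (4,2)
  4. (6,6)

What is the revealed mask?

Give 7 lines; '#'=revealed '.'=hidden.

Answer: .......
.......
.......
..#....
#.#....
.....##
.....##

Derivation:
Click 1 (4,0) count=2: revealed 1 new [(4,0)] -> total=1
Click 2 (3,2) count=3: revealed 1 new [(3,2)] -> total=2
Click 3 (4,2) count=3: revealed 1 new [(4,2)] -> total=3
Click 4 (6,6) count=0: revealed 4 new [(5,5) (5,6) (6,5) (6,6)] -> total=7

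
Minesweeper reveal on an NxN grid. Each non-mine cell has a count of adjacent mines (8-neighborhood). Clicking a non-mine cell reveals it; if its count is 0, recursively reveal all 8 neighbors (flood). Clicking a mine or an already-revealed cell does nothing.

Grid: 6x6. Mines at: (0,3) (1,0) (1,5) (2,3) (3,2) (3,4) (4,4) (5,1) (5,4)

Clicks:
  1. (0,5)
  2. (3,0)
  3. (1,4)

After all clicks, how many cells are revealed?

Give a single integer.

Click 1 (0,5) count=1: revealed 1 new [(0,5)] -> total=1
Click 2 (3,0) count=0: revealed 6 new [(2,0) (2,1) (3,0) (3,1) (4,0) (4,1)] -> total=7
Click 3 (1,4) count=3: revealed 1 new [(1,4)] -> total=8

Answer: 8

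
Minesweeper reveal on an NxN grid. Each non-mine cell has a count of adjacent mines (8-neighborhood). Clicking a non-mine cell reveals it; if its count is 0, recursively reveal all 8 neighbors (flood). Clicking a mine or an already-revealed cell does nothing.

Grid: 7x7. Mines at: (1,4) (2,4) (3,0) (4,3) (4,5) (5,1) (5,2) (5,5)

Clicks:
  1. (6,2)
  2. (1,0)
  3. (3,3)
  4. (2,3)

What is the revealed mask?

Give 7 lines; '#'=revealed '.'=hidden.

Answer: ####...
####...
####...
.###...
.......
.......
..#....

Derivation:
Click 1 (6,2) count=2: revealed 1 new [(6,2)] -> total=1
Click 2 (1,0) count=0: revealed 15 new [(0,0) (0,1) (0,2) (0,3) (1,0) (1,1) (1,2) (1,3) (2,0) (2,1) (2,2) (2,3) (3,1) (3,2) (3,3)] -> total=16
Click 3 (3,3) count=2: revealed 0 new [(none)] -> total=16
Click 4 (2,3) count=2: revealed 0 new [(none)] -> total=16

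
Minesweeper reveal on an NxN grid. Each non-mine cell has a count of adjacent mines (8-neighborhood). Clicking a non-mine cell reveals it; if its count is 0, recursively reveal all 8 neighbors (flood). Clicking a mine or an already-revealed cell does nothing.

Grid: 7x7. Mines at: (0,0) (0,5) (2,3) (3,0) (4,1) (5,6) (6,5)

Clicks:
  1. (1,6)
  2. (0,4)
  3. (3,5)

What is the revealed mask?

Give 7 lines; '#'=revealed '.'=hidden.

Click 1 (1,6) count=1: revealed 1 new [(1,6)] -> total=1
Click 2 (0,4) count=1: revealed 1 new [(0,4)] -> total=2
Click 3 (3,5) count=0: revealed 26 new [(1,4) (1,5) (2,4) (2,5) (2,6) (3,2) (3,3) (3,4) (3,5) (3,6) (4,2) (4,3) (4,4) (4,5) (4,6) (5,0) (5,1) (5,2) (5,3) (5,4) (5,5) (6,0) (6,1) (6,2) (6,3) (6,4)] -> total=28

Answer: ....#..
....###
....###
..#####
..#####
######.
#####..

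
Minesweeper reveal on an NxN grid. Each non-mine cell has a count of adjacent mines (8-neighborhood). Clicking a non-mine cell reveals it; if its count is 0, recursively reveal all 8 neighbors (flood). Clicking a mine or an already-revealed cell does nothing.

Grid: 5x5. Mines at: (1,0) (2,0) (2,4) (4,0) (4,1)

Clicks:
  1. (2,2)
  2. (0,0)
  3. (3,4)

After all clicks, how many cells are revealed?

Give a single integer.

Answer: 16

Derivation:
Click 1 (2,2) count=0: revealed 14 new [(0,1) (0,2) (0,3) (0,4) (1,1) (1,2) (1,3) (1,4) (2,1) (2,2) (2,3) (3,1) (3,2) (3,3)] -> total=14
Click 2 (0,0) count=1: revealed 1 new [(0,0)] -> total=15
Click 3 (3,4) count=1: revealed 1 new [(3,4)] -> total=16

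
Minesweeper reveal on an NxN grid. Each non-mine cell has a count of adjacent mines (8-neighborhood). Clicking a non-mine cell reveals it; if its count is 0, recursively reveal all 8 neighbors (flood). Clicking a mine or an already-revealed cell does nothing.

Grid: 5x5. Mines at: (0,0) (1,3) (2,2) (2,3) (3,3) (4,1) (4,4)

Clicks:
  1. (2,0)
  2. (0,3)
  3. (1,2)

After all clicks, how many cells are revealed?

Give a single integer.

Answer: 8

Derivation:
Click 1 (2,0) count=0: revealed 6 new [(1,0) (1,1) (2,0) (2,1) (3,0) (3,1)] -> total=6
Click 2 (0,3) count=1: revealed 1 new [(0,3)] -> total=7
Click 3 (1,2) count=3: revealed 1 new [(1,2)] -> total=8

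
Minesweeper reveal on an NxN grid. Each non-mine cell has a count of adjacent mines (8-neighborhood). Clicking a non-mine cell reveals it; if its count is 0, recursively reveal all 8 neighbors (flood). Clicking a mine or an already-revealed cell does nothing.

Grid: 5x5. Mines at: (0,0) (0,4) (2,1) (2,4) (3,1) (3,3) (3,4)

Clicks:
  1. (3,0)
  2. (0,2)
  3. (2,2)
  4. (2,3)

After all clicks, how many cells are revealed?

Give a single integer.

Answer: 9

Derivation:
Click 1 (3,0) count=2: revealed 1 new [(3,0)] -> total=1
Click 2 (0,2) count=0: revealed 6 new [(0,1) (0,2) (0,3) (1,1) (1,2) (1,3)] -> total=7
Click 3 (2,2) count=3: revealed 1 new [(2,2)] -> total=8
Click 4 (2,3) count=3: revealed 1 new [(2,3)] -> total=9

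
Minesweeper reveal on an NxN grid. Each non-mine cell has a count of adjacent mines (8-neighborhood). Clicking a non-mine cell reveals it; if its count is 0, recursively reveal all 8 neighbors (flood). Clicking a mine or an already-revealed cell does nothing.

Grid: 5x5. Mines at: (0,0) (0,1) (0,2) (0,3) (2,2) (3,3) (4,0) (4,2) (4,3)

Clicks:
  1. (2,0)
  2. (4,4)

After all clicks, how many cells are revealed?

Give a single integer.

Answer: 7

Derivation:
Click 1 (2,0) count=0: revealed 6 new [(1,0) (1,1) (2,0) (2,1) (3,0) (3,1)] -> total=6
Click 2 (4,4) count=2: revealed 1 new [(4,4)] -> total=7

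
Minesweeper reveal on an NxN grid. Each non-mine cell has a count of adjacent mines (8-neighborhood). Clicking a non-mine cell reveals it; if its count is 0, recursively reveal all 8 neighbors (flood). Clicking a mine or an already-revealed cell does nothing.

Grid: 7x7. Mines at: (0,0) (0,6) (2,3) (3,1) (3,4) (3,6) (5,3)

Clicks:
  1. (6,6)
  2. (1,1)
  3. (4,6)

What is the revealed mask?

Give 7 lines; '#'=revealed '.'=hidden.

Click 1 (6,6) count=0: revealed 9 new [(4,4) (4,5) (4,6) (5,4) (5,5) (5,6) (6,4) (6,5) (6,6)] -> total=9
Click 2 (1,1) count=1: revealed 1 new [(1,1)] -> total=10
Click 3 (4,6) count=1: revealed 0 new [(none)] -> total=10

Answer: .......
.#.....
.......
.......
....###
....###
....###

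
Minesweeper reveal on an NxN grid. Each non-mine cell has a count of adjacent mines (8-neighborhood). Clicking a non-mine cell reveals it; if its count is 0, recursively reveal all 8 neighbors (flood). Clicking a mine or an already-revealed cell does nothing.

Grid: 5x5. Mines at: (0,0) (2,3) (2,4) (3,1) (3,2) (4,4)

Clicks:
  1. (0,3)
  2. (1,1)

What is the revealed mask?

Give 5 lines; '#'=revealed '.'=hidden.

Answer: .####
.####
.....
.....
.....

Derivation:
Click 1 (0,3) count=0: revealed 8 new [(0,1) (0,2) (0,3) (0,4) (1,1) (1,2) (1,3) (1,4)] -> total=8
Click 2 (1,1) count=1: revealed 0 new [(none)] -> total=8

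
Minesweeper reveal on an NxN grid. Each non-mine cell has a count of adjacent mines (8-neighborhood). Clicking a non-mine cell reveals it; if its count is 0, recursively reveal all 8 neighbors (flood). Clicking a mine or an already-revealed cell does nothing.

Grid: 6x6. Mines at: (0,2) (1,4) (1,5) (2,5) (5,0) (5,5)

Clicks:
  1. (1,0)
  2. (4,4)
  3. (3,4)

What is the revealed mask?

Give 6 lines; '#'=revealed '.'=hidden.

Click 1 (1,0) count=0: revealed 25 new [(0,0) (0,1) (1,0) (1,1) (1,2) (1,3) (2,0) (2,1) (2,2) (2,3) (2,4) (3,0) (3,1) (3,2) (3,3) (3,4) (4,0) (4,1) (4,2) (4,3) (4,4) (5,1) (5,2) (5,3) (5,4)] -> total=25
Click 2 (4,4) count=1: revealed 0 new [(none)] -> total=25
Click 3 (3,4) count=1: revealed 0 new [(none)] -> total=25

Answer: ##....
####..
#####.
#####.
#####.
.####.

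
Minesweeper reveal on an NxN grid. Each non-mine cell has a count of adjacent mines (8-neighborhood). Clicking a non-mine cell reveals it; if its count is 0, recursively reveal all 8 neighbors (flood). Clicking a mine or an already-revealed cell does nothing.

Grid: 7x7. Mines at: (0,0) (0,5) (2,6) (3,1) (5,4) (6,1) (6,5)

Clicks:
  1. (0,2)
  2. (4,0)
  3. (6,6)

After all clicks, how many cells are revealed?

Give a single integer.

Click 1 (0,2) count=0: revealed 22 new [(0,1) (0,2) (0,3) (0,4) (1,1) (1,2) (1,3) (1,4) (1,5) (2,1) (2,2) (2,3) (2,4) (2,5) (3,2) (3,3) (3,4) (3,5) (4,2) (4,3) (4,4) (4,5)] -> total=22
Click 2 (4,0) count=1: revealed 1 new [(4,0)] -> total=23
Click 3 (6,6) count=1: revealed 1 new [(6,6)] -> total=24

Answer: 24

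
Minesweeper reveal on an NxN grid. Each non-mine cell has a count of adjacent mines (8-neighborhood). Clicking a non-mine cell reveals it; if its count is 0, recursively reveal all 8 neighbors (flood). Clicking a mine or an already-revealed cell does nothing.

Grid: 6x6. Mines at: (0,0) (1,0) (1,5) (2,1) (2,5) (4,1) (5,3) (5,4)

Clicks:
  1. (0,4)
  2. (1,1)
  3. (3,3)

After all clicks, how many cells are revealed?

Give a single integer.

Click 1 (0,4) count=1: revealed 1 new [(0,4)] -> total=1
Click 2 (1,1) count=3: revealed 1 new [(1,1)] -> total=2
Click 3 (3,3) count=0: revealed 15 new [(0,1) (0,2) (0,3) (1,2) (1,3) (1,4) (2,2) (2,3) (2,4) (3,2) (3,3) (3,4) (4,2) (4,3) (4,4)] -> total=17

Answer: 17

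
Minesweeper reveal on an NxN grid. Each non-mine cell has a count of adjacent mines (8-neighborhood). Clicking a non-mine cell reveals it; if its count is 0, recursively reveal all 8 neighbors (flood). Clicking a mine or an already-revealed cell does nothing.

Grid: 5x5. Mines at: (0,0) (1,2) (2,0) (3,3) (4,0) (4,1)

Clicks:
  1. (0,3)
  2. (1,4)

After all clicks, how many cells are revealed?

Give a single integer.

Answer: 6

Derivation:
Click 1 (0,3) count=1: revealed 1 new [(0,3)] -> total=1
Click 2 (1,4) count=0: revealed 5 new [(0,4) (1,3) (1,4) (2,3) (2,4)] -> total=6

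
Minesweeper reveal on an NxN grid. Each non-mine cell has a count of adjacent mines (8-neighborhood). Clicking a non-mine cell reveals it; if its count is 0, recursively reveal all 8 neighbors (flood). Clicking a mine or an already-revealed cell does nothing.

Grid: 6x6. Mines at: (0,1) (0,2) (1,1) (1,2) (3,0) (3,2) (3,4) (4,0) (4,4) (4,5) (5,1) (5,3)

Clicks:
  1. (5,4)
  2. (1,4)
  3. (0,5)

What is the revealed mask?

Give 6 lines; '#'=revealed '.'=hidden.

Answer: ...###
...###
...###
......
......
....#.

Derivation:
Click 1 (5,4) count=3: revealed 1 new [(5,4)] -> total=1
Click 2 (1,4) count=0: revealed 9 new [(0,3) (0,4) (0,5) (1,3) (1,4) (1,5) (2,3) (2,4) (2,5)] -> total=10
Click 3 (0,5) count=0: revealed 0 new [(none)] -> total=10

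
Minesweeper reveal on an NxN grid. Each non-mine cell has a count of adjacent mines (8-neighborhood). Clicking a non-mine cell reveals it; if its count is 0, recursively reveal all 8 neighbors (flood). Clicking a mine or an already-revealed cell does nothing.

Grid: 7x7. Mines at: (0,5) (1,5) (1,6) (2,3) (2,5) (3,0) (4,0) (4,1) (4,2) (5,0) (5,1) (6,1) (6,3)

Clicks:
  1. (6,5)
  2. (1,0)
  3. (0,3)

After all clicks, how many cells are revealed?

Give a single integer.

Click 1 (6,5) count=0: revealed 15 new [(3,3) (3,4) (3,5) (3,6) (4,3) (4,4) (4,5) (4,6) (5,3) (5,4) (5,5) (5,6) (6,4) (6,5) (6,6)] -> total=15
Click 2 (1,0) count=0: revealed 13 new [(0,0) (0,1) (0,2) (0,3) (0,4) (1,0) (1,1) (1,2) (1,3) (1,4) (2,0) (2,1) (2,2)] -> total=28
Click 3 (0,3) count=0: revealed 0 new [(none)] -> total=28

Answer: 28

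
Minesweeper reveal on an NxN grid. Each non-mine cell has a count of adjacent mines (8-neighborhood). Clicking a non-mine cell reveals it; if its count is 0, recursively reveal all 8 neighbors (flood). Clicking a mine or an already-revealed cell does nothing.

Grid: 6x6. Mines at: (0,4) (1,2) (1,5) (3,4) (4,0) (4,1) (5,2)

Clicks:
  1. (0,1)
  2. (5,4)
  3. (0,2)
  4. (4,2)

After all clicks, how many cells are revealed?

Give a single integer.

Click 1 (0,1) count=1: revealed 1 new [(0,1)] -> total=1
Click 2 (5,4) count=0: revealed 6 new [(4,3) (4,4) (4,5) (5,3) (5,4) (5,5)] -> total=7
Click 3 (0,2) count=1: revealed 1 new [(0,2)] -> total=8
Click 4 (4,2) count=2: revealed 1 new [(4,2)] -> total=9

Answer: 9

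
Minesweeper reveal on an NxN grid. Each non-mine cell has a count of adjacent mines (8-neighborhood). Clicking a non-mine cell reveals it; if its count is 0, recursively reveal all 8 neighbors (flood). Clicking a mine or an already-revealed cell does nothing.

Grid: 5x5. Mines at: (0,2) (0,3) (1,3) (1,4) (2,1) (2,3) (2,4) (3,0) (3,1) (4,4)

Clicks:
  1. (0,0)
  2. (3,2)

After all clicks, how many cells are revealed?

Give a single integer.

Answer: 5

Derivation:
Click 1 (0,0) count=0: revealed 4 new [(0,0) (0,1) (1,0) (1,1)] -> total=4
Click 2 (3,2) count=3: revealed 1 new [(3,2)] -> total=5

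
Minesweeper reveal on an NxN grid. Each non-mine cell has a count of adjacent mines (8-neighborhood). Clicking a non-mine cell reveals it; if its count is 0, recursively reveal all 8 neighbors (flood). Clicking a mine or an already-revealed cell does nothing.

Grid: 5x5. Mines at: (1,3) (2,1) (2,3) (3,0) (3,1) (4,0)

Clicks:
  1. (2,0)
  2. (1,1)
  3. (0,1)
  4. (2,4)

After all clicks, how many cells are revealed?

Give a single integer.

Answer: 8

Derivation:
Click 1 (2,0) count=3: revealed 1 new [(2,0)] -> total=1
Click 2 (1,1) count=1: revealed 1 new [(1,1)] -> total=2
Click 3 (0,1) count=0: revealed 5 new [(0,0) (0,1) (0,2) (1,0) (1,2)] -> total=7
Click 4 (2,4) count=2: revealed 1 new [(2,4)] -> total=8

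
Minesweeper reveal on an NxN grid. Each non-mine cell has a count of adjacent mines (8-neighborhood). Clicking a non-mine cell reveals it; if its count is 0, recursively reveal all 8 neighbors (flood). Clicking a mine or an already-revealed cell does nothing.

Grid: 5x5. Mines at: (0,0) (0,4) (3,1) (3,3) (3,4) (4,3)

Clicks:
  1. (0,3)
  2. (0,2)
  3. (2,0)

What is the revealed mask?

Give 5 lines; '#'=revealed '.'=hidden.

Answer: .###.
.###.
####.
.....
.....

Derivation:
Click 1 (0,3) count=1: revealed 1 new [(0,3)] -> total=1
Click 2 (0,2) count=0: revealed 8 new [(0,1) (0,2) (1,1) (1,2) (1,3) (2,1) (2,2) (2,3)] -> total=9
Click 3 (2,0) count=1: revealed 1 new [(2,0)] -> total=10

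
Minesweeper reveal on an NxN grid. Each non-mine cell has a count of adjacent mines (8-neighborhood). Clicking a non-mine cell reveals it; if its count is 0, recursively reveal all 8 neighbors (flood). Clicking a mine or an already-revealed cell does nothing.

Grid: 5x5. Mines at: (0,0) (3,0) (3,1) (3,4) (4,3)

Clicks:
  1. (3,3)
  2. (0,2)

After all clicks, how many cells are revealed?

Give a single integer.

Click 1 (3,3) count=2: revealed 1 new [(3,3)] -> total=1
Click 2 (0,2) count=0: revealed 12 new [(0,1) (0,2) (0,3) (0,4) (1,1) (1,2) (1,3) (1,4) (2,1) (2,2) (2,3) (2,4)] -> total=13

Answer: 13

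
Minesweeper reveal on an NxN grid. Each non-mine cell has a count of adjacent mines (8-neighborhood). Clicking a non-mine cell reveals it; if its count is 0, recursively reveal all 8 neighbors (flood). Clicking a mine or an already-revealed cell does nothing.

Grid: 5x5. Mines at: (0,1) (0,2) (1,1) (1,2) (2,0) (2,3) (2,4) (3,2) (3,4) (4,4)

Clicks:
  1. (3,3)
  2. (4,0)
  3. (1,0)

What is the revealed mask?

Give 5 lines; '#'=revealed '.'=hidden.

Answer: .....
#....
.....
##.#.
##...

Derivation:
Click 1 (3,3) count=5: revealed 1 new [(3,3)] -> total=1
Click 2 (4,0) count=0: revealed 4 new [(3,0) (3,1) (4,0) (4,1)] -> total=5
Click 3 (1,0) count=3: revealed 1 new [(1,0)] -> total=6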